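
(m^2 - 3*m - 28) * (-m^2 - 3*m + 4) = -m^4 + 41*m^2 + 72*m - 112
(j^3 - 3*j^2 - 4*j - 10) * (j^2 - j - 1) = j^5 - 4*j^4 - 2*j^3 - 3*j^2 + 14*j + 10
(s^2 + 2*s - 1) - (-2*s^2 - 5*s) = 3*s^2 + 7*s - 1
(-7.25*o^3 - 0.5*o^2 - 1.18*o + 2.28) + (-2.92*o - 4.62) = -7.25*o^3 - 0.5*o^2 - 4.1*o - 2.34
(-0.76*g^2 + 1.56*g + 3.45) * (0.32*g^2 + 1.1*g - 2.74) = -0.2432*g^4 - 0.3368*g^3 + 4.9024*g^2 - 0.4794*g - 9.453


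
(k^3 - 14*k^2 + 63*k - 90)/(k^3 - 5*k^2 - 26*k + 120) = (k^2 - 8*k + 15)/(k^2 + k - 20)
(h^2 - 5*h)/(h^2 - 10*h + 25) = h/(h - 5)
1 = 1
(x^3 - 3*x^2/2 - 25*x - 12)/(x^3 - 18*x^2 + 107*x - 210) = (x^2 + 9*x/2 + 2)/(x^2 - 12*x + 35)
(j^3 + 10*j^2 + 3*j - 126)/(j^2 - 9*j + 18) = (j^2 + 13*j + 42)/(j - 6)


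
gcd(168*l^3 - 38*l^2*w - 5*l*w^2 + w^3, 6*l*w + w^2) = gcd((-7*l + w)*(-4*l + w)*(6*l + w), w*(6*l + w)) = 6*l + w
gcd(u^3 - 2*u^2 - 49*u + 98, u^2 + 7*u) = u + 7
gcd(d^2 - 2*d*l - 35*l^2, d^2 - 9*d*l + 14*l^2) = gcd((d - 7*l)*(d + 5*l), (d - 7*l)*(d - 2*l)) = d - 7*l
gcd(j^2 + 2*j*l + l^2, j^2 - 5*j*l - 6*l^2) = j + l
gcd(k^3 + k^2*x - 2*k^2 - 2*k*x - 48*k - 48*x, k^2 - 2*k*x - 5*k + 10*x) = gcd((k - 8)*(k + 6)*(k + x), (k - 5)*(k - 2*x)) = 1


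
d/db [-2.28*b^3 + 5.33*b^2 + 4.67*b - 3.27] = -6.84*b^2 + 10.66*b + 4.67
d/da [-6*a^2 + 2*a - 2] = 2 - 12*a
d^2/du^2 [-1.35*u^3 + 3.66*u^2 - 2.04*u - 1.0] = 7.32 - 8.1*u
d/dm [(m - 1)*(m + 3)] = 2*m + 2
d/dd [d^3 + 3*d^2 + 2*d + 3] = 3*d^2 + 6*d + 2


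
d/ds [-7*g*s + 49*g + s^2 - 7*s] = -7*g + 2*s - 7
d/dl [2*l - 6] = 2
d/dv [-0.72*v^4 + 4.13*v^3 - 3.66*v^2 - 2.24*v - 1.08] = -2.88*v^3 + 12.39*v^2 - 7.32*v - 2.24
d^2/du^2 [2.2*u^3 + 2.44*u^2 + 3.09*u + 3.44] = 13.2*u + 4.88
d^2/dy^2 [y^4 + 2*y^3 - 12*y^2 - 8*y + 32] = 12*y^2 + 12*y - 24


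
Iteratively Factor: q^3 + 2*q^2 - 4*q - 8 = (q + 2)*(q^2 - 4) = (q + 2)^2*(q - 2)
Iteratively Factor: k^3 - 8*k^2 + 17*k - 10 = (k - 5)*(k^2 - 3*k + 2) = (k - 5)*(k - 1)*(k - 2)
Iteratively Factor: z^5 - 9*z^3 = (z)*(z^4 - 9*z^2) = z*(z - 3)*(z^3 + 3*z^2) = z^2*(z - 3)*(z^2 + 3*z) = z^2*(z - 3)*(z + 3)*(z)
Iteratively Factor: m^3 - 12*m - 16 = (m + 2)*(m^2 - 2*m - 8) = (m + 2)^2*(m - 4)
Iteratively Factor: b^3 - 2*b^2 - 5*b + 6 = (b + 2)*(b^2 - 4*b + 3) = (b - 1)*(b + 2)*(b - 3)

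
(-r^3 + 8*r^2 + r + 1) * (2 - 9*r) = 9*r^4 - 74*r^3 + 7*r^2 - 7*r + 2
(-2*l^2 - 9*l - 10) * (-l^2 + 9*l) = 2*l^4 - 9*l^3 - 71*l^2 - 90*l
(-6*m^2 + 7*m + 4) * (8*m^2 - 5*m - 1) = -48*m^4 + 86*m^3 + 3*m^2 - 27*m - 4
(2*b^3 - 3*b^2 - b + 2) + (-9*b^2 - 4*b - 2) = 2*b^3 - 12*b^2 - 5*b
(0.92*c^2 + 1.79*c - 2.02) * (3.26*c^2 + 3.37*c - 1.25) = 2.9992*c^4 + 8.9358*c^3 - 1.7029*c^2 - 9.0449*c + 2.525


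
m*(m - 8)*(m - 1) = m^3 - 9*m^2 + 8*m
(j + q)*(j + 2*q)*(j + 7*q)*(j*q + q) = j^4*q + 10*j^3*q^2 + j^3*q + 23*j^2*q^3 + 10*j^2*q^2 + 14*j*q^4 + 23*j*q^3 + 14*q^4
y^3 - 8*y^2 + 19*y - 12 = (y - 4)*(y - 3)*(y - 1)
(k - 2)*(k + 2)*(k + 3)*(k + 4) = k^4 + 7*k^3 + 8*k^2 - 28*k - 48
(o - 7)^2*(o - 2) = o^3 - 16*o^2 + 77*o - 98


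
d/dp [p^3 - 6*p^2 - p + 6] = 3*p^2 - 12*p - 1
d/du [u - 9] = 1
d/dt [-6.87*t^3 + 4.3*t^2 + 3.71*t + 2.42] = -20.61*t^2 + 8.6*t + 3.71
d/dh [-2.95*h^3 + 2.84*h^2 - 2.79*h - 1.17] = -8.85*h^2 + 5.68*h - 2.79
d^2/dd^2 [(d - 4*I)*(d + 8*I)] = 2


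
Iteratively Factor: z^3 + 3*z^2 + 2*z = (z + 2)*(z^2 + z) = (z + 1)*(z + 2)*(z)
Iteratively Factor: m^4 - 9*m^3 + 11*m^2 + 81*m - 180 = (m - 4)*(m^3 - 5*m^2 - 9*m + 45) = (m - 5)*(m - 4)*(m^2 - 9) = (m - 5)*(m - 4)*(m - 3)*(m + 3)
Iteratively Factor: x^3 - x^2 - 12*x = (x)*(x^2 - x - 12) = x*(x + 3)*(x - 4)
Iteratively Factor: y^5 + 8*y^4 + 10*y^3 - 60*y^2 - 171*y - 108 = (y + 3)*(y^4 + 5*y^3 - 5*y^2 - 45*y - 36) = (y + 1)*(y + 3)*(y^3 + 4*y^2 - 9*y - 36) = (y + 1)*(y + 3)^2*(y^2 + y - 12) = (y - 3)*(y + 1)*(y + 3)^2*(y + 4)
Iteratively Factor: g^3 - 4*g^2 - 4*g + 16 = (g - 2)*(g^2 - 2*g - 8) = (g - 2)*(g + 2)*(g - 4)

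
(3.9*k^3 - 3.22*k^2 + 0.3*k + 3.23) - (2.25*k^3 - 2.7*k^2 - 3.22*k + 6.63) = 1.65*k^3 - 0.52*k^2 + 3.52*k - 3.4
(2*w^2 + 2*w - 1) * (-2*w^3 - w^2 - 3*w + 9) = -4*w^5 - 6*w^4 - 6*w^3 + 13*w^2 + 21*w - 9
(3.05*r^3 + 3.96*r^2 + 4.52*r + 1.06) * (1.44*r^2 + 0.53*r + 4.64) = 4.392*r^5 + 7.3189*r^4 + 22.7596*r^3 + 22.2964*r^2 + 21.5346*r + 4.9184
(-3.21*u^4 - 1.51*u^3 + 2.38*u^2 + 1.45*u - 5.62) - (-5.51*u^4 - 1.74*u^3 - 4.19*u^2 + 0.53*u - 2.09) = 2.3*u^4 + 0.23*u^3 + 6.57*u^2 + 0.92*u - 3.53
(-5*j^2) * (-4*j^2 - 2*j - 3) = 20*j^4 + 10*j^3 + 15*j^2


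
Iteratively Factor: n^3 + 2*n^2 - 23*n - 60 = (n + 3)*(n^2 - n - 20) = (n - 5)*(n + 3)*(n + 4)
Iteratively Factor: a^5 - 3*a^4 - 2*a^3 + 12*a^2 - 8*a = (a + 2)*(a^4 - 5*a^3 + 8*a^2 - 4*a) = (a - 1)*(a + 2)*(a^3 - 4*a^2 + 4*a) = a*(a - 1)*(a + 2)*(a^2 - 4*a + 4) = a*(a - 2)*(a - 1)*(a + 2)*(a - 2)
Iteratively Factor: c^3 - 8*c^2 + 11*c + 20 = (c - 4)*(c^2 - 4*c - 5) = (c - 4)*(c + 1)*(c - 5)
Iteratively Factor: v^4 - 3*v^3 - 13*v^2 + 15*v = (v + 3)*(v^3 - 6*v^2 + 5*v) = v*(v + 3)*(v^2 - 6*v + 5) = v*(v - 1)*(v + 3)*(v - 5)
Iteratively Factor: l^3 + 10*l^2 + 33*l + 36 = (l + 3)*(l^2 + 7*l + 12) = (l + 3)*(l + 4)*(l + 3)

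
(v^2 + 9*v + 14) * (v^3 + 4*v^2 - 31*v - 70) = v^5 + 13*v^4 + 19*v^3 - 293*v^2 - 1064*v - 980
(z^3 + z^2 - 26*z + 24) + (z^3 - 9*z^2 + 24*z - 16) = 2*z^3 - 8*z^2 - 2*z + 8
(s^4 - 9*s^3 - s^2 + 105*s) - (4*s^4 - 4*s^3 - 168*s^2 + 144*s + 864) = -3*s^4 - 5*s^3 + 167*s^2 - 39*s - 864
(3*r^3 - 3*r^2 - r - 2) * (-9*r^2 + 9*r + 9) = -27*r^5 + 54*r^4 + 9*r^3 - 18*r^2 - 27*r - 18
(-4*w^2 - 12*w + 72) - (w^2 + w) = -5*w^2 - 13*w + 72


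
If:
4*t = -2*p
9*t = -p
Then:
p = 0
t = 0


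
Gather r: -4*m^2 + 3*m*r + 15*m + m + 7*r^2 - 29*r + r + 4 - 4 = -4*m^2 + 16*m + 7*r^2 + r*(3*m - 28)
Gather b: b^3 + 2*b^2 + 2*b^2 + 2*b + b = b^3 + 4*b^2 + 3*b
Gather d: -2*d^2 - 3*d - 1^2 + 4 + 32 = -2*d^2 - 3*d + 35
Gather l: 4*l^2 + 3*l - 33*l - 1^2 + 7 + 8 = 4*l^2 - 30*l + 14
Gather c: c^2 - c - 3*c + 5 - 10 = c^2 - 4*c - 5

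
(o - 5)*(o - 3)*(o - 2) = o^3 - 10*o^2 + 31*o - 30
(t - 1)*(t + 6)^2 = t^3 + 11*t^2 + 24*t - 36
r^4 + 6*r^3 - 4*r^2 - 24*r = r*(r - 2)*(r + 2)*(r + 6)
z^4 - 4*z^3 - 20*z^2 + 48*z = z*(z - 6)*(z - 2)*(z + 4)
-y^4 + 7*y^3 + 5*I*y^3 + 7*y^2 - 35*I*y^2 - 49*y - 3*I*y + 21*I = (y - 7)*(y - 3*I)*(I*y + 1)^2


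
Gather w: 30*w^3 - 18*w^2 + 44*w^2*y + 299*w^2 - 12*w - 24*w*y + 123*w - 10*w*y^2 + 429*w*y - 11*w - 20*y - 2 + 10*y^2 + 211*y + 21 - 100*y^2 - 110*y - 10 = 30*w^3 + w^2*(44*y + 281) + w*(-10*y^2 + 405*y + 100) - 90*y^2 + 81*y + 9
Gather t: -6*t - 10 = -6*t - 10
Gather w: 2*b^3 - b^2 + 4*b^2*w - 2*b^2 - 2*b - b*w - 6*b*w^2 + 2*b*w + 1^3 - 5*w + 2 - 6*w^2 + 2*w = 2*b^3 - 3*b^2 - 2*b + w^2*(-6*b - 6) + w*(4*b^2 + b - 3) + 3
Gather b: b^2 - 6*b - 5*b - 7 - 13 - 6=b^2 - 11*b - 26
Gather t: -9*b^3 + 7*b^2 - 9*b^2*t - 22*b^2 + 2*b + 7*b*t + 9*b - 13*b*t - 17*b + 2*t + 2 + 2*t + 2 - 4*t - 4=-9*b^3 - 15*b^2 - 6*b + t*(-9*b^2 - 6*b)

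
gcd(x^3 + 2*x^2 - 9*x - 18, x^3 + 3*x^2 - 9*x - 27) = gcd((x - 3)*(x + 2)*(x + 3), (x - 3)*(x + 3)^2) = x^2 - 9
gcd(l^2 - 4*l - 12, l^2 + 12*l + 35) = 1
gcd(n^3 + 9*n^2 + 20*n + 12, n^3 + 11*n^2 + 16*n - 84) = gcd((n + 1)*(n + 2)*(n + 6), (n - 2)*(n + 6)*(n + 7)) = n + 6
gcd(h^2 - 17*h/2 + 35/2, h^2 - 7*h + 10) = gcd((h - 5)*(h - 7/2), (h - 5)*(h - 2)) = h - 5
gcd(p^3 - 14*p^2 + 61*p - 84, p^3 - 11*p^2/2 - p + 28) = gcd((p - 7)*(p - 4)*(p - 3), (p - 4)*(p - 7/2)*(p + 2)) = p - 4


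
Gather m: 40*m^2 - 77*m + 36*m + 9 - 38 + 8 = 40*m^2 - 41*m - 21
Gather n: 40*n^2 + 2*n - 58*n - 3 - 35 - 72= 40*n^2 - 56*n - 110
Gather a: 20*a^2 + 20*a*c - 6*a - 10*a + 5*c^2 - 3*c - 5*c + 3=20*a^2 + a*(20*c - 16) + 5*c^2 - 8*c + 3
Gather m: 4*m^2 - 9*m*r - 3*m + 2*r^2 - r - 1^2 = 4*m^2 + m*(-9*r - 3) + 2*r^2 - r - 1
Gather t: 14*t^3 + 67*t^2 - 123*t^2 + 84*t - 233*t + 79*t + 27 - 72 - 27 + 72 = 14*t^3 - 56*t^2 - 70*t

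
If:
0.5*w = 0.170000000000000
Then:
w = 0.34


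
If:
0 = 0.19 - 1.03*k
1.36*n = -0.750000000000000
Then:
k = 0.18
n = -0.55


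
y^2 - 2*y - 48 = (y - 8)*(y + 6)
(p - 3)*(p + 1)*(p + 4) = p^3 + 2*p^2 - 11*p - 12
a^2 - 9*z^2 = (a - 3*z)*(a + 3*z)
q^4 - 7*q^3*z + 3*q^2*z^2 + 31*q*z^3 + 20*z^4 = (q - 5*z)*(q - 4*z)*(q + z)^2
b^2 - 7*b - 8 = (b - 8)*(b + 1)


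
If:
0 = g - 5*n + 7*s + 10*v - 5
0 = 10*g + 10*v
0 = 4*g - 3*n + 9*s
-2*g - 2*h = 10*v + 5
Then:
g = -v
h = -4*v - 5/2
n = 109*v/24 - 15/8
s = 47*v/24 - 5/8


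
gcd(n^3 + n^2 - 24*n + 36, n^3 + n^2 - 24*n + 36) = n^3 + n^2 - 24*n + 36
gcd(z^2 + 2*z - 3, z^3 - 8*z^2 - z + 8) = z - 1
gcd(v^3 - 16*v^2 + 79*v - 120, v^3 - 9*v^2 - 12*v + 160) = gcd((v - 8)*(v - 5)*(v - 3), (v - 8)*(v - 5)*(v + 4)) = v^2 - 13*v + 40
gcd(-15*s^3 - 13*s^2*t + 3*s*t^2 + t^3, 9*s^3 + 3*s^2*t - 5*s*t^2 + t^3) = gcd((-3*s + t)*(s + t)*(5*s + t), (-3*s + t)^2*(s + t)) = 3*s^2 + 2*s*t - t^2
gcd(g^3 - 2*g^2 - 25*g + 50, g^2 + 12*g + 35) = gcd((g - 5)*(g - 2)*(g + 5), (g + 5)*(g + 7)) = g + 5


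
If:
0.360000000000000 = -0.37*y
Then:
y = -0.97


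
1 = 1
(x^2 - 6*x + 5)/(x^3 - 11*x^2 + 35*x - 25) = 1/(x - 5)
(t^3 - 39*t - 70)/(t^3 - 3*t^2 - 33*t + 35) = (t + 2)/(t - 1)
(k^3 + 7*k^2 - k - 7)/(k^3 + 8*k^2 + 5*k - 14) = (k + 1)/(k + 2)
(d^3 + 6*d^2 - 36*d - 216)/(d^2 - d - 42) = (d^2 - 36)/(d - 7)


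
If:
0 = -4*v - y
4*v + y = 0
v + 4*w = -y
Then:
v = -y/4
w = -3*y/16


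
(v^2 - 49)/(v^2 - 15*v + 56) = (v + 7)/(v - 8)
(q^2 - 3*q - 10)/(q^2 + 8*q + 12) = (q - 5)/(q + 6)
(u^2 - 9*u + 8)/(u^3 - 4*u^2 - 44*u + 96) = (u - 1)/(u^2 + 4*u - 12)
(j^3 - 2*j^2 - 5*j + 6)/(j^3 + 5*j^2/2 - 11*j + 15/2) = 2*(j^2 - j - 6)/(2*j^2 + 7*j - 15)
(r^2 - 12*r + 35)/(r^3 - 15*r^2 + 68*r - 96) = (r^2 - 12*r + 35)/(r^3 - 15*r^2 + 68*r - 96)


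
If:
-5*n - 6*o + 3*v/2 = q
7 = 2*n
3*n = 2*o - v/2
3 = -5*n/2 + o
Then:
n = 7/2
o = 47/4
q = -49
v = 26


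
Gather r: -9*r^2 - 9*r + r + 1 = -9*r^2 - 8*r + 1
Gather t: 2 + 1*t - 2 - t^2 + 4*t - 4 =-t^2 + 5*t - 4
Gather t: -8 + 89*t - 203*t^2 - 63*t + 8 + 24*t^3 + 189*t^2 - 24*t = 24*t^3 - 14*t^2 + 2*t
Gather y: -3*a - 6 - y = -3*a - y - 6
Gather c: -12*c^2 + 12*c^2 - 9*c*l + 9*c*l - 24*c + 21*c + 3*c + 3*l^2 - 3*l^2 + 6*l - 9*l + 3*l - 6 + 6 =0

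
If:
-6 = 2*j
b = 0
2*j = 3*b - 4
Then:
No Solution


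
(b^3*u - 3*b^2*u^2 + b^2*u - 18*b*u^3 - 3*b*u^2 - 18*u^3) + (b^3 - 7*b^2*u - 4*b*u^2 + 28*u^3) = b^3*u + b^3 - 3*b^2*u^2 - 6*b^2*u - 18*b*u^3 - 7*b*u^2 + 10*u^3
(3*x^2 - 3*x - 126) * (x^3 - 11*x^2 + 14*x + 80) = 3*x^5 - 36*x^4 - 51*x^3 + 1584*x^2 - 2004*x - 10080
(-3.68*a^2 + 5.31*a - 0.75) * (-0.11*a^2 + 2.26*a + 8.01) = 0.4048*a^4 - 8.9009*a^3 - 17.3937*a^2 + 40.8381*a - 6.0075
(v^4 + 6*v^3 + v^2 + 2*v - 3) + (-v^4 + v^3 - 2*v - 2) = 7*v^3 + v^2 - 5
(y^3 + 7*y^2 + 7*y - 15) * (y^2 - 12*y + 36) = y^5 - 5*y^4 - 41*y^3 + 153*y^2 + 432*y - 540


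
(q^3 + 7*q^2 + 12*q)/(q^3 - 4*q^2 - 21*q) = (q + 4)/(q - 7)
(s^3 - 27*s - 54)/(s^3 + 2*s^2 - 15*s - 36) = (s - 6)/(s - 4)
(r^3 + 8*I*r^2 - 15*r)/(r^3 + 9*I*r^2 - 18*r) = (r + 5*I)/(r + 6*I)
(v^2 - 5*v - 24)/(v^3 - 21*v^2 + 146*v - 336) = (v + 3)/(v^2 - 13*v + 42)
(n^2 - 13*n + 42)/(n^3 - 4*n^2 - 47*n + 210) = (n - 7)/(n^2 + 2*n - 35)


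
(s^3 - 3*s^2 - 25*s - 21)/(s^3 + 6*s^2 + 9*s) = (s^2 - 6*s - 7)/(s*(s + 3))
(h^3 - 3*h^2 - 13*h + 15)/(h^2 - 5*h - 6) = (-h^3 + 3*h^2 + 13*h - 15)/(-h^2 + 5*h + 6)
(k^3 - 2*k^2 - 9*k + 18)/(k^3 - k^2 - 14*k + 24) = (k + 3)/(k + 4)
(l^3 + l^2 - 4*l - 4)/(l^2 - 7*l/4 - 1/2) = 4*(l^2 + 3*l + 2)/(4*l + 1)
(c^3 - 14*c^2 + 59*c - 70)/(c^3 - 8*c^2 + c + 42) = (c^2 - 7*c + 10)/(c^2 - c - 6)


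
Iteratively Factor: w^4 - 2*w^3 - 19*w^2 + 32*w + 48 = (w + 4)*(w^3 - 6*w^2 + 5*w + 12) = (w - 3)*(w + 4)*(w^2 - 3*w - 4) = (w - 4)*(w - 3)*(w + 4)*(w + 1)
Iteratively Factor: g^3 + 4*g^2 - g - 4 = (g + 4)*(g^2 - 1) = (g - 1)*(g + 4)*(g + 1)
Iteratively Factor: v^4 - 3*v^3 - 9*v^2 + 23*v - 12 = (v - 1)*(v^3 - 2*v^2 - 11*v + 12) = (v - 4)*(v - 1)*(v^2 + 2*v - 3) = (v - 4)*(v - 1)*(v + 3)*(v - 1)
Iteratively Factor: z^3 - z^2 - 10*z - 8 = (z + 2)*(z^2 - 3*z - 4) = (z - 4)*(z + 2)*(z + 1)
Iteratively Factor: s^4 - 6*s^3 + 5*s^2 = (s)*(s^3 - 6*s^2 + 5*s) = s^2*(s^2 - 6*s + 5) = s^2*(s - 1)*(s - 5)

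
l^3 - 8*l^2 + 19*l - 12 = (l - 4)*(l - 3)*(l - 1)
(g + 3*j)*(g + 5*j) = g^2 + 8*g*j + 15*j^2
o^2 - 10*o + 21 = (o - 7)*(o - 3)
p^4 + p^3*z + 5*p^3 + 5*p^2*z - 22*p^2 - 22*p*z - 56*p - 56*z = (p - 4)*(p + 2)*(p + 7)*(p + z)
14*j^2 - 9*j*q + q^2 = (-7*j + q)*(-2*j + q)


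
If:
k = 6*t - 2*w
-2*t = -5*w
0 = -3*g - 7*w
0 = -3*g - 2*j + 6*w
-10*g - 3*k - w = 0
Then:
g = 0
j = 0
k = 0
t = 0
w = 0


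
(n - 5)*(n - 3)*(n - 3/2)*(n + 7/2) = n^4 - 6*n^3 - 25*n^2/4 + 72*n - 315/4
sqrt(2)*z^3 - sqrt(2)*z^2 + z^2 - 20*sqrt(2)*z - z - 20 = (z - 5)*(z + 4)*(sqrt(2)*z + 1)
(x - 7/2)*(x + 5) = x^2 + 3*x/2 - 35/2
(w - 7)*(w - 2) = w^2 - 9*w + 14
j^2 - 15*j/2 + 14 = (j - 4)*(j - 7/2)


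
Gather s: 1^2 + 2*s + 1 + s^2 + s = s^2 + 3*s + 2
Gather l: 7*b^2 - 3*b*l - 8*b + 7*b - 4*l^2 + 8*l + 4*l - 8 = 7*b^2 - b - 4*l^2 + l*(12 - 3*b) - 8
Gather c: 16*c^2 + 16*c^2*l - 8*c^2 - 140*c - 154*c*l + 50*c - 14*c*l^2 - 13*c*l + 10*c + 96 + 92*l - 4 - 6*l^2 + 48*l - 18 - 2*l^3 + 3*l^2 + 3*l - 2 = c^2*(16*l + 8) + c*(-14*l^2 - 167*l - 80) - 2*l^3 - 3*l^2 + 143*l + 72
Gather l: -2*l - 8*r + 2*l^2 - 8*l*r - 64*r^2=2*l^2 + l*(-8*r - 2) - 64*r^2 - 8*r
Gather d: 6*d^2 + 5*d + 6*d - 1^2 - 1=6*d^2 + 11*d - 2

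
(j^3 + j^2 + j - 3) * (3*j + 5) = 3*j^4 + 8*j^3 + 8*j^2 - 4*j - 15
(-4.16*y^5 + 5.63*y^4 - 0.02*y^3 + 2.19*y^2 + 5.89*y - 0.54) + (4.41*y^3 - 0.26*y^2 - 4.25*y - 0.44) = -4.16*y^5 + 5.63*y^4 + 4.39*y^3 + 1.93*y^2 + 1.64*y - 0.98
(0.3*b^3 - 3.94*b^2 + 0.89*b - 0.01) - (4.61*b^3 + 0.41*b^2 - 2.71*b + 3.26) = -4.31*b^3 - 4.35*b^2 + 3.6*b - 3.27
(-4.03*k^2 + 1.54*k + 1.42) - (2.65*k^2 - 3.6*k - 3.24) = -6.68*k^2 + 5.14*k + 4.66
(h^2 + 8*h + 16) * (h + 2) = h^3 + 10*h^2 + 32*h + 32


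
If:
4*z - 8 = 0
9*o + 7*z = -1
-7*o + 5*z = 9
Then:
No Solution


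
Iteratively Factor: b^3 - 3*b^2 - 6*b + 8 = (b - 1)*(b^2 - 2*b - 8) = (b - 1)*(b + 2)*(b - 4)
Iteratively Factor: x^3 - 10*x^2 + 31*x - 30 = (x - 2)*(x^2 - 8*x + 15) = (x - 5)*(x - 2)*(x - 3)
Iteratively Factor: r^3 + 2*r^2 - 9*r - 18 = (r + 2)*(r^2 - 9) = (r + 2)*(r + 3)*(r - 3)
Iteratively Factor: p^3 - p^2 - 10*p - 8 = (p + 1)*(p^2 - 2*p - 8) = (p + 1)*(p + 2)*(p - 4)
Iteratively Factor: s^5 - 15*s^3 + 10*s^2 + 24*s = (s - 2)*(s^4 + 2*s^3 - 11*s^2 - 12*s) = s*(s - 2)*(s^3 + 2*s^2 - 11*s - 12) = s*(s - 2)*(s + 1)*(s^2 + s - 12) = s*(s - 2)*(s + 1)*(s + 4)*(s - 3)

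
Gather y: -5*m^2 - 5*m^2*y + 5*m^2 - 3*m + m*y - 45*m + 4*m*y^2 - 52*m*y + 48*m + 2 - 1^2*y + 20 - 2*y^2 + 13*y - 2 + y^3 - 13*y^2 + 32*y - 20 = y^3 + y^2*(4*m - 15) + y*(-5*m^2 - 51*m + 44)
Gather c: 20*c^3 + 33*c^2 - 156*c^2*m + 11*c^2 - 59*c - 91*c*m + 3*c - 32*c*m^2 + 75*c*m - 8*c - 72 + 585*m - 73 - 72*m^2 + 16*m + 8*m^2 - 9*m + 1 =20*c^3 + c^2*(44 - 156*m) + c*(-32*m^2 - 16*m - 64) - 64*m^2 + 592*m - 144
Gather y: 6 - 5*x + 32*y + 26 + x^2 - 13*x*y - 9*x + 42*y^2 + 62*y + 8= x^2 - 14*x + 42*y^2 + y*(94 - 13*x) + 40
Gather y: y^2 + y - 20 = y^2 + y - 20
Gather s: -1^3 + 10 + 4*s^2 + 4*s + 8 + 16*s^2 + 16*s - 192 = 20*s^2 + 20*s - 175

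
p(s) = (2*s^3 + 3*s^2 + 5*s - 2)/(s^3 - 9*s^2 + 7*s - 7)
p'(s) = (-3*s^2 + 18*s - 7)*(2*s^3 + 3*s^2 + 5*s - 2)/(s^3 - 9*s^2 + 7*s - 7)^2 + (6*s^2 + 6*s + 5)/(s^3 - 9*s^2 + 7*s - 7) = 3*(-7*s^4 + 6*s^3 + 10*s^2 - 26*s - 7)/(s^6 - 18*s^5 + 95*s^4 - 140*s^3 + 175*s^2 - 98*s + 49)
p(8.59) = 66.88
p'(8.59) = -193.76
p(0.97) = -0.97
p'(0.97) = -1.17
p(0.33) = -0.01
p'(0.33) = -1.36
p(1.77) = -1.58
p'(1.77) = -0.58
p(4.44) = -3.87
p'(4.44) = -1.47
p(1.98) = -1.70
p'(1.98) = -0.56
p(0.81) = -0.76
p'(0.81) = -1.42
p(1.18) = -1.18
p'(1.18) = -0.89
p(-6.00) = 0.60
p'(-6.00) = -0.09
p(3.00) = -2.35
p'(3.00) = -0.75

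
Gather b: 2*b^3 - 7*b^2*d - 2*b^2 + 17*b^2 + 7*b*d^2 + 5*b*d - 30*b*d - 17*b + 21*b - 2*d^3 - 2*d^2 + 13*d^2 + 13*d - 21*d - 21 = 2*b^3 + b^2*(15 - 7*d) + b*(7*d^2 - 25*d + 4) - 2*d^3 + 11*d^2 - 8*d - 21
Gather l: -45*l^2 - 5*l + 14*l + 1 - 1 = -45*l^2 + 9*l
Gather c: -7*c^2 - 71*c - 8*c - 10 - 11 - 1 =-7*c^2 - 79*c - 22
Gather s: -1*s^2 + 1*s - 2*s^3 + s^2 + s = -2*s^3 + 2*s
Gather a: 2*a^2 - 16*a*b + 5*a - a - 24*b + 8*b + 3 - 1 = 2*a^2 + a*(4 - 16*b) - 16*b + 2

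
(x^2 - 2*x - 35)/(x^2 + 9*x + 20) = (x - 7)/(x + 4)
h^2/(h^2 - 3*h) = h/(h - 3)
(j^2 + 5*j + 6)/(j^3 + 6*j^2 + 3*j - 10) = (j + 3)/(j^2 + 4*j - 5)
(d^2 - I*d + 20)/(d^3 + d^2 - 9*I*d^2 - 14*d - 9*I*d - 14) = (d^2 - I*d + 20)/(d^3 + d^2*(1 - 9*I) - d*(14 + 9*I) - 14)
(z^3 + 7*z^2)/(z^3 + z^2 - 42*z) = z/(z - 6)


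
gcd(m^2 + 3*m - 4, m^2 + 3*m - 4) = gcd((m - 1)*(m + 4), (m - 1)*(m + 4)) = m^2 + 3*m - 4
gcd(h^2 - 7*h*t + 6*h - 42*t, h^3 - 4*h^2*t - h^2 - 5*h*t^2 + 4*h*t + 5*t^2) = 1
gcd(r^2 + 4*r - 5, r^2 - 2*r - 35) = r + 5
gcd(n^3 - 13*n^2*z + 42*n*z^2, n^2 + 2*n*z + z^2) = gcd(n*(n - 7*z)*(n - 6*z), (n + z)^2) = 1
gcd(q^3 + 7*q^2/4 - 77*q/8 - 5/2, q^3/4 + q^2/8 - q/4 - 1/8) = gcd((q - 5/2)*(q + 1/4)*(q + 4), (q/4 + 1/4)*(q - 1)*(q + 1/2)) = 1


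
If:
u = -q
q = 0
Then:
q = 0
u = 0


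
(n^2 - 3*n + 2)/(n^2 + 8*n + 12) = (n^2 - 3*n + 2)/(n^2 + 8*n + 12)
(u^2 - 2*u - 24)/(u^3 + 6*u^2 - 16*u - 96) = (u - 6)/(u^2 + 2*u - 24)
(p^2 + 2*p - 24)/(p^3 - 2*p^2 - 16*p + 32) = (p + 6)/(p^2 + 2*p - 8)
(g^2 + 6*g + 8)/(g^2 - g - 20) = (g + 2)/(g - 5)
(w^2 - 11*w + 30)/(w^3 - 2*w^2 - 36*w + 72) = (w - 5)/(w^2 + 4*w - 12)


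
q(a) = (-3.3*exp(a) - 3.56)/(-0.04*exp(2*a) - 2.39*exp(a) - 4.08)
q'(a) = (-3.3*exp(a) - 3.56)*(0.08*exp(2*a) + 2.39*exp(a))/(-0.04*exp(2*a) - 2.39*exp(a) - 4.08)^2 - 3.3*exp(a)/(-0.04*exp(2*a) - 2.39*exp(a) - 4.08) = (-0.132*exp(2*a) - 0.2848*exp(a) + 4.9556)*exp(a)/(0.0016*exp(4*a) + 0.1912*exp(3*a) + 6.0385*exp(2*a) + 19.5024*exp(a) + 16.6464)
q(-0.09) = 1.04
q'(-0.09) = 0.11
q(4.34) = 0.61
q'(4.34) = -0.34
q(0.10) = 1.06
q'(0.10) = 0.11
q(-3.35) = 0.88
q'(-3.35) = 0.01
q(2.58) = 1.11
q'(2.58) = -0.16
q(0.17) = 1.07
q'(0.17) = 0.11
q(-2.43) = 0.90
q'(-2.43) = 0.02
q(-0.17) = 1.04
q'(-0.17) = 0.10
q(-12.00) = 0.87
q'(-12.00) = 0.00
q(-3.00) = 0.89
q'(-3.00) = 0.01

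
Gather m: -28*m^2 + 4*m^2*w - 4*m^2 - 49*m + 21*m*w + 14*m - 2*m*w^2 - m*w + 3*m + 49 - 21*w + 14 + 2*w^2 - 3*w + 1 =m^2*(4*w - 32) + m*(-2*w^2 + 20*w - 32) + 2*w^2 - 24*w + 64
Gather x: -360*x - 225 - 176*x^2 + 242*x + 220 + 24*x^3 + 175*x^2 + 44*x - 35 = 24*x^3 - x^2 - 74*x - 40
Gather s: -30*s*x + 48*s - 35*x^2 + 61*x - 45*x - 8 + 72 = s*(48 - 30*x) - 35*x^2 + 16*x + 64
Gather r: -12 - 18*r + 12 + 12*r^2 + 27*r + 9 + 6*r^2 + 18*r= 18*r^2 + 27*r + 9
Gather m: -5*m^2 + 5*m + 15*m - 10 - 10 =-5*m^2 + 20*m - 20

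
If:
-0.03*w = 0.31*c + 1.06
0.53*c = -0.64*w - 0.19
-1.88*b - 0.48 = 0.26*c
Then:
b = 0.25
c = -3.69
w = 2.76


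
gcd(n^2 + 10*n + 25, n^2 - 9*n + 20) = 1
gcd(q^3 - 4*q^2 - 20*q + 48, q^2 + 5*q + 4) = q + 4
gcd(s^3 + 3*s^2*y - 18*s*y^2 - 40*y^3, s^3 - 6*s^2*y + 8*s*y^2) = -s + 4*y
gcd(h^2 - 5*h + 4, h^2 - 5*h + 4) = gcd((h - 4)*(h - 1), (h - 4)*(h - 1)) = h^2 - 5*h + 4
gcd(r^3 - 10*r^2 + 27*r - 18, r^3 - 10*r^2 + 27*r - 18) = r^3 - 10*r^2 + 27*r - 18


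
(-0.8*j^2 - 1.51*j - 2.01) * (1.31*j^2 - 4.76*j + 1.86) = -1.048*j^4 + 1.8299*j^3 + 3.0665*j^2 + 6.759*j - 3.7386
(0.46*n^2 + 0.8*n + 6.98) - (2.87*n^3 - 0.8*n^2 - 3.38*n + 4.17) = -2.87*n^3 + 1.26*n^2 + 4.18*n + 2.81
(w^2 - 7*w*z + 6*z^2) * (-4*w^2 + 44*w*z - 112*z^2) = -4*w^4 + 72*w^3*z - 444*w^2*z^2 + 1048*w*z^3 - 672*z^4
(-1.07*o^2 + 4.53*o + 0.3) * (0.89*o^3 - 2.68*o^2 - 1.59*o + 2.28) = -0.9523*o^5 + 6.8993*o^4 - 10.1721*o^3 - 10.4463*o^2 + 9.8514*o + 0.684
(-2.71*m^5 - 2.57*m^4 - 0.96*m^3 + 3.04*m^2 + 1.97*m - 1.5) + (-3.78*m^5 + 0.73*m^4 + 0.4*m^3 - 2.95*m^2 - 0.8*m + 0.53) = -6.49*m^5 - 1.84*m^4 - 0.56*m^3 + 0.0899999999999999*m^2 + 1.17*m - 0.97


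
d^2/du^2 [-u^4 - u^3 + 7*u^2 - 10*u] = -12*u^2 - 6*u + 14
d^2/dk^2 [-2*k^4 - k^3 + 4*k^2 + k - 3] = -24*k^2 - 6*k + 8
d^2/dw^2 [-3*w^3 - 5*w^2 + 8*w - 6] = -18*w - 10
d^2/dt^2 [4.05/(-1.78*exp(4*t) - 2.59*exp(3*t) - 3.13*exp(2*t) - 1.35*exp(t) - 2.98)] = (-4.05*(7.12*exp(3*t) + 7.77*exp(2*t) + 6.26*exp(t) + 1.35)*(14.24*exp(3*t) + 15.54*exp(2*t) + 12.52*exp(t) + 2.7)*exp(t) + (115.344*exp(3*t) + 94.4055*exp(2*t) + 50.706*exp(t) + 5.4675)*(1.78*exp(4*t) + 2.59*exp(3*t) + 3.13*exp(2*t) + 1.35*exp(t) + 2.98))*exp(t)/(1.78*exp(4*t) + 2.59*exp(3*t) + 3.13*exp(2*t) + 1.35*exp(t) + 2.98)^3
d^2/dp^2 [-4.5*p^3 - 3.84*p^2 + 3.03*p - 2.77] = -27.0*p - 7.68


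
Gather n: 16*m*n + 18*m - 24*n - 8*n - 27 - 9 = 18*m + n*(16*m - 32) - 36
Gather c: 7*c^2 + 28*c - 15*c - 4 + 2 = 7*c^2 + 13*c - 2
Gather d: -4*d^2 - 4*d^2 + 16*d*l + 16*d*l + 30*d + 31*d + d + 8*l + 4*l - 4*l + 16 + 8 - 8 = -8*d^2 + d*(32*l + 62) + 8*l + 16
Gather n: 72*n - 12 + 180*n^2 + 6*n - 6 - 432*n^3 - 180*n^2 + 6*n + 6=-432*n^3 + 84*n - 12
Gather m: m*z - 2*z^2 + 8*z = m*z - 2*z^2 + 8*z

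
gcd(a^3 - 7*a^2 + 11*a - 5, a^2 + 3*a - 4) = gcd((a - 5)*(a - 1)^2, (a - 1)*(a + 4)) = a - 1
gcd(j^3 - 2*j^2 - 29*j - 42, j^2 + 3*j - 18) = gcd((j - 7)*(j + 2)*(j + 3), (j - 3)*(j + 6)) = 1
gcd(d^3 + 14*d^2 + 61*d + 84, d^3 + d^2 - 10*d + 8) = d + 4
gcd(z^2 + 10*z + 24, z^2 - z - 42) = z + 6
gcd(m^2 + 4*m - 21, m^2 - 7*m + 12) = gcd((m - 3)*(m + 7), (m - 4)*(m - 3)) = m - 3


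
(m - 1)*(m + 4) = m^2 + 3*m - 4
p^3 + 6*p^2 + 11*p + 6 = (p + 1)*(p + 2)*(p + 3)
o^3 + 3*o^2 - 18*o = o*(o - 3)*(o + 6)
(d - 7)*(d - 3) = d^2 - 10*d + 21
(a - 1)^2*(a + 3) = a^3 + a^2 - 5*a + 3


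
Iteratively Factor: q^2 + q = (q + 1)*(q)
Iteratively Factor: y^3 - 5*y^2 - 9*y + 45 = (y - 5)*(y^2 - 9) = (y - 5)*(y - 3)*(y + 3)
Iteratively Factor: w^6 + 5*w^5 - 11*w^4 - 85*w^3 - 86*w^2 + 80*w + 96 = (w + 3)*(w^5 + 2*w^4 - 17*w^3 - 34*w^2 + 16*w + 32) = (w + 2)*(w + 3)*(w^4 - 17*w^2 + 16) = (w + 1)*(w + 2)*(w + 3)*(w^3 - w^2 - 16*w + 16) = (w + 1)*(w + 2)*(w + 3)*(w + 4)*(w^2 - 5*w + 4) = (w - 4)*(w + 1)*(w + 2)*(w + 3)*(w + 4)*(w - 1)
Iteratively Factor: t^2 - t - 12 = (t + 3)*(t - 4)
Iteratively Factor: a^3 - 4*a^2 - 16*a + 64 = (a - 4)*(a^2 - 16) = (a - 4)*(a + 4)*(a - 4)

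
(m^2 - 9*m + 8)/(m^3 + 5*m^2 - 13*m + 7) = (m - 8)/(m^2 + 6*m - 7)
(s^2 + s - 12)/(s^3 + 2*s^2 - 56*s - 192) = (s - 3)/(s^2 - 2*s - 48)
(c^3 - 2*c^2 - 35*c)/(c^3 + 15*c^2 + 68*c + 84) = c*(c^2 - 2*c - 35)/(c^3 + 15*c^2 + 68*c + 84)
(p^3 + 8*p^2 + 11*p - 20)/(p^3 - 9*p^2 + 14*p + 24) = (p^3 + 8*p^2 + 11*p - 20)/(p^3 - 9*p^2 + 14*p + 24)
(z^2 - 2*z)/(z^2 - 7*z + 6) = z*(z - 2)/(z^2 - 7*z + 6)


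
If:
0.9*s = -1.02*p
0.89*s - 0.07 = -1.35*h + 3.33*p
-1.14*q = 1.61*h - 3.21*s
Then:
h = 0.0518518518518519 - 2.83572984749455*s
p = -0.882352941176471*s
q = 6.82063601268968*s - 0.0732293697205978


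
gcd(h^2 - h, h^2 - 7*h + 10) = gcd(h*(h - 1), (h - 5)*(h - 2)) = 1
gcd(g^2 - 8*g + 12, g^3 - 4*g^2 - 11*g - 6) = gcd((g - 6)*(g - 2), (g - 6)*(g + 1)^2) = g - 6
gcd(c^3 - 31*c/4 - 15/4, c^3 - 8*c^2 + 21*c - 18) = c - 3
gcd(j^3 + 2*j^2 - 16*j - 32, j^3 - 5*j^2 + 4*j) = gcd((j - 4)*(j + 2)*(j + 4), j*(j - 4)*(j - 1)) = j - 4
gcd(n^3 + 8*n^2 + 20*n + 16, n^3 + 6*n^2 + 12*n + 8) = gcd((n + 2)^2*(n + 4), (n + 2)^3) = n^2 + 4*n + 4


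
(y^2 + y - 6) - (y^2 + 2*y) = -y - 6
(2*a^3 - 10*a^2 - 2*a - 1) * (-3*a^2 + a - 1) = -6*a^5 + 32*a^4 - 6*a^3 + 11*a^2 + a + 1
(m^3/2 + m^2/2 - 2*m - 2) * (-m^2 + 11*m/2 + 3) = -m^5/2 + 9*m^4/4 + 25*m^3/4 - 15*m^2/2 - 17*m - 6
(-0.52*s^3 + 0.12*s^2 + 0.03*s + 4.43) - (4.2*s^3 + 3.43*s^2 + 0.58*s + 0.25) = -4.72*s^3 - 3.31*s^2 - 0.55*s + 4.18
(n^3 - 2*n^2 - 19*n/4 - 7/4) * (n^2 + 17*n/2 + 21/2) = n^5 + 13*n^4/2 - 45*n^3/4 - 505*n^2/8 - 259*n/4 - 147/8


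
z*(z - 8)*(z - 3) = z^3 - 11*z^2 + 24*z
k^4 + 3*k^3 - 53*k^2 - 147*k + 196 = (k - 7)*(k - 1)*(k + 4)*(k + 7)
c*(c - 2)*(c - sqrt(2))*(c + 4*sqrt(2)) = c^4 - 2*c^3 + 3*sqrt(2)*c^3 - 6*sqrt(2)*c^2 - 8*c^2 + 16*c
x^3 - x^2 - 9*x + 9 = (x - 3)*(x - 1)*(x + 3)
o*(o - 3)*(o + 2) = o^3 - o^2 - 6*o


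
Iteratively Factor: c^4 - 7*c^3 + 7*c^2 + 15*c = (c - 5)*(c^3 - 2*c^2 - 3*c) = (c - 5)*(c + 1)*(c^2 - 3*c) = (c - 5)*(c - 3)*(c + 1)*(c)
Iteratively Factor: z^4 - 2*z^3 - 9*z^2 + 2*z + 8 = (z - 1)*(z^3 - z^2 - 10*z - 8) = (z - 1)*(z + 1)*(z^2 - 2*z - 8) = (z - 4)*(z - 1)*(z + 1)*(z + 2)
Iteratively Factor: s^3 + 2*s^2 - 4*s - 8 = (s + 2)*(s^2 - 4) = (s - 2)*(s + 2)*(s + 2)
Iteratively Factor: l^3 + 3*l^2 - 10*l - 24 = (l + 2)*(l^2 + l - 12) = (l - 3)*(l + 2)*(l + 4)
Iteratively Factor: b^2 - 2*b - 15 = (b + 3)*(b - 5)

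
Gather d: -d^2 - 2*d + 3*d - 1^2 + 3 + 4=-d^2 + d + 6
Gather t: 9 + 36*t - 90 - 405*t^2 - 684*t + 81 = -405*t^2 - 648*t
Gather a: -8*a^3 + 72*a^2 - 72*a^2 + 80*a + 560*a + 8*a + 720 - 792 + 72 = -8*a^3 + 648*a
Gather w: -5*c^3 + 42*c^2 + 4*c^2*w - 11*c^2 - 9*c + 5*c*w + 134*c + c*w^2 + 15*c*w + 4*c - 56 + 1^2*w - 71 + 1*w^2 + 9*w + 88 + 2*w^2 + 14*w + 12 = -5*c^3 + 31*c^2 + 129*c + w^2*(c + 3) + w*(4*c^2 + 20*c + 24) - 27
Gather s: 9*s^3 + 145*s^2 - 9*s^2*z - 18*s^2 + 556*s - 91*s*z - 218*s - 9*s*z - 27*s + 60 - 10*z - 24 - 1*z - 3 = 9*s^3 + s^2*(127 - 9*z) + s*(311 - 100*z) - 11*z + 33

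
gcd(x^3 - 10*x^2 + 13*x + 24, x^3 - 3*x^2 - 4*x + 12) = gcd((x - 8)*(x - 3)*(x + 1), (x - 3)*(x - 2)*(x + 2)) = x - 3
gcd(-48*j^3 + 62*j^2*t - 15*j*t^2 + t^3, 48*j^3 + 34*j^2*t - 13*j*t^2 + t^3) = 48*j^2 - 14*j*t + t^2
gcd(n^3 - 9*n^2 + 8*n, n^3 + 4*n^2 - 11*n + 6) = n - 1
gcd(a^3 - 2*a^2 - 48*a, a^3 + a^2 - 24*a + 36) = a + 6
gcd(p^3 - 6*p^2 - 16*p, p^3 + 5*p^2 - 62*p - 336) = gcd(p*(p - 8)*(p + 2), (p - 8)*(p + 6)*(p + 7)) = p - 8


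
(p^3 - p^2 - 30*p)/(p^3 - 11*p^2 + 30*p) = (p + 5)/(p - 5)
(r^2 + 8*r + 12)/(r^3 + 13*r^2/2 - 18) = 2/(2*r - 3)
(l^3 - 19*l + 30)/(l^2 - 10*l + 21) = (l^2 + 3*l - 10)/(l - 7)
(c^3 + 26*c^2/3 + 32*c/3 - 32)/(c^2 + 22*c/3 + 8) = (3*c^2 + 8*c - 16)/(3*c + 4)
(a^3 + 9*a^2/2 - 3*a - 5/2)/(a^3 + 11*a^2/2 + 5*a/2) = (a - 1)/a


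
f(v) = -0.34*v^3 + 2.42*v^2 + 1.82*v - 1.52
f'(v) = -1.02*v^2 + 4.84*v + 1.82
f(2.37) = 11.86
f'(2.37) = 7.56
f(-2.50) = 14.37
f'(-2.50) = -16.66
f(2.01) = 9.15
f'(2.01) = 7.43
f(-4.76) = 81.32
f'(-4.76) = -44.33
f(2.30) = 11.33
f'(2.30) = 7.56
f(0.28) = -0.83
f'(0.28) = 3.10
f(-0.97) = -0.70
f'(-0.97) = -3.83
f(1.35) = 4.51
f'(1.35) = 6.50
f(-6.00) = 148.12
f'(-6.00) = -63.94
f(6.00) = 23.08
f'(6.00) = -5.86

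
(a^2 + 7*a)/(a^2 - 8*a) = (a + 7)/(a - 8)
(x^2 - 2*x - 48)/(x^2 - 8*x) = (x + 6)/x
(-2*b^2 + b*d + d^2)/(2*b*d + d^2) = (-b + d)/d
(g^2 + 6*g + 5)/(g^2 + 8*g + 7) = (g + 5)/(g + 7)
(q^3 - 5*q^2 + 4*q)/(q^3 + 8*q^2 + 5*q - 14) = q*(q - 4)/(q^2 + 9*q + 14)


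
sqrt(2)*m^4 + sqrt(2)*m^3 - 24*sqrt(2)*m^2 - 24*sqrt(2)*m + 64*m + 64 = (m - 2*sqrt(2))^2*(m + 4*sqrt(2))*(sqrt(2)*m + sqrt(2))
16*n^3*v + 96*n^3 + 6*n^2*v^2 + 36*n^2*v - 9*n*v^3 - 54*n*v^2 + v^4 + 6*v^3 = (-8*n + v)*(-2*n + v)*(n + v)*(v + 6)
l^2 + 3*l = l*(l + 3)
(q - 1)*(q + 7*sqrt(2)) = q^2 - q + 7*sqrt(2)*q - 7*sqrt(2)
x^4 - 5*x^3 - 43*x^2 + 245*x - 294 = (x - 7)*(x - 3)*(x - 2)*(x + 7)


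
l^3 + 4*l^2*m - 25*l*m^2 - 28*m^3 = (l - 4*m)*(l + m)*(l + 7*m)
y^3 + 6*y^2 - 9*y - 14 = (y - 2)*(y + 1)*(y + 7)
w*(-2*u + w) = -2*u*w + w^2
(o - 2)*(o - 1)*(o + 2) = o^3 - o^2 - 4*o + 4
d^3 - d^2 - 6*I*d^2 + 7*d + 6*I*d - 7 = (d - 1)*(d - 7*I)*(d + I)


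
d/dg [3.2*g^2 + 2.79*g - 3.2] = 6.4*g + 2.79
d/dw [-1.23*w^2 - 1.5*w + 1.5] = -2.46*w - 1.5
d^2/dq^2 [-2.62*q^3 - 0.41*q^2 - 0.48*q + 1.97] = -15.72*q - 0.82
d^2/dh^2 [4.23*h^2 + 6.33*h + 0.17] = 8.46000000000000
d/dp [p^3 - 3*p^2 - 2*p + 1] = 3*p^2 - 6*p - 2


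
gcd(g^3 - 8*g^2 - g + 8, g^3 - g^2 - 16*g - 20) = 1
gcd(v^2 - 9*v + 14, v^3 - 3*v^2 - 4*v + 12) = v - 2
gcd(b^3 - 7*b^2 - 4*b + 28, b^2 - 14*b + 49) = b - 7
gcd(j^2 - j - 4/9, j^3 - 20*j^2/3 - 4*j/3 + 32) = 1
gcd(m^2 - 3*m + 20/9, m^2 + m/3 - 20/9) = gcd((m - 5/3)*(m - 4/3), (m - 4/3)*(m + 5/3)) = m - 4/3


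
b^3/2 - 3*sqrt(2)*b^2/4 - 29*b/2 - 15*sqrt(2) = (b/2 + sqrt(2))*(b - 5*sqrt(2))*(b + 3*sqrt(2)/2)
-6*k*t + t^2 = t*(-6*k + t)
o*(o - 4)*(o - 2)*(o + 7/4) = o^4 - 17*o^3/4 - 5*o^2/2 + 14*o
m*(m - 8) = m^2 - 8*m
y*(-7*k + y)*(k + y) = -7*k^2*y - 6*k*y^2 + y^3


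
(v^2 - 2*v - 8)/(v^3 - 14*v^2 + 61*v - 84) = (v + 2)/(v^2 - 10*v + 21)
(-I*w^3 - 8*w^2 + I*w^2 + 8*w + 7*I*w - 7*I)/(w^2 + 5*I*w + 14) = (-I*w^3 + w^2*(-8 + I) + w*(8 + 7*I) - 7*I)/(w^2 + 5*I*w + 14)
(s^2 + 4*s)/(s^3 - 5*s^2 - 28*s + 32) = s/(s^2 - 9*s + 8)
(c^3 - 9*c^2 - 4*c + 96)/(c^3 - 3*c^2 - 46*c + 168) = (c^2 - 5*c - 24)/(c^2 + c - 42)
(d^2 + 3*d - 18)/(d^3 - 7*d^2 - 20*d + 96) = (d + 6)/(d^2 - 4*d - 32)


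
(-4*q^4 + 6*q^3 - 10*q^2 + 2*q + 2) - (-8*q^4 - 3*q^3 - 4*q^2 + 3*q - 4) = 4*q^4 + 9*q^3 - 6*q^2 - q + 6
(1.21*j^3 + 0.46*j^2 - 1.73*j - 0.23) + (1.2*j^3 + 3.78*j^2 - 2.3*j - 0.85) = 2.41*j^3 + 4.24*j^2 - 4.03*j - 1.08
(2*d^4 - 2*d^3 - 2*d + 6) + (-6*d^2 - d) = 2*d^4 - 2*d^3 - 6*d^2 - 3*d + 6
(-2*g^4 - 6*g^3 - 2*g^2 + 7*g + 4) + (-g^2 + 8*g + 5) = -2*g^4 - 6*g^3 - 3*g^2 + 15*g + 9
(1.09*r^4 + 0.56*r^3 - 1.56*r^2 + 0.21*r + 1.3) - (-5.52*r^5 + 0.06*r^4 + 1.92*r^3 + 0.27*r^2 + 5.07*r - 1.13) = 5.52*r^5 + 1.03*r^4 - 1.36*r^3 - 1.83*r^2 - 4.86*r + 2.43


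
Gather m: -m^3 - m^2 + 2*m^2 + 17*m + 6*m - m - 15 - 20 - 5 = -m^3 + m^2 + 22*m - 40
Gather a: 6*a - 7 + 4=6*a - 3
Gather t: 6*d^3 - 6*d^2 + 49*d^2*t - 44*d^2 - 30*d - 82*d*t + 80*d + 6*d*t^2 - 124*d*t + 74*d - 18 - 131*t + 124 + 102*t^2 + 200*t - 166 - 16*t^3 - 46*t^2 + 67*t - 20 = 6*d^3 - 50*d^2 + 124*d - 16*t^3 + t^2*(6*d + 56) + t*(49*d^2 - 206*d + 136) - 80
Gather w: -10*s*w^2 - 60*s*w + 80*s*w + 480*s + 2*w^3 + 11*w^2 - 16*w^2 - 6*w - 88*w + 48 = 480*s + 2*w^3 + w^2*(-10*s - 5) + w*(20*s - 94) + 48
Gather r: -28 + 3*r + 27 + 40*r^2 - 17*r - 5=40*r^2 - 14*r - 6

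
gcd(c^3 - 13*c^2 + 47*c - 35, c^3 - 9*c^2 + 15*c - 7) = c^2 - 8*c + 7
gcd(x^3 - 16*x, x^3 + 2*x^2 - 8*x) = x^2 + 4*x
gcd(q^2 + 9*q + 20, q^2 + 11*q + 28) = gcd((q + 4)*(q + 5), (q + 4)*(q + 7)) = q + 4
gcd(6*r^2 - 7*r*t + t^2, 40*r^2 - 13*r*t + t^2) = 1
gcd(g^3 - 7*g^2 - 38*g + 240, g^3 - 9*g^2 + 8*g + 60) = g - 5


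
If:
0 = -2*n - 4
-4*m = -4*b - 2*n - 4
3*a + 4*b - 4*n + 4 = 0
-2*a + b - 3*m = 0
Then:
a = 12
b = -12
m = -12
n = -2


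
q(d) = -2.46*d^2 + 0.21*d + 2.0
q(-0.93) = -0.32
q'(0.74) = -3.43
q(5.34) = -67.03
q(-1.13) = -1.38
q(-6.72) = -110.50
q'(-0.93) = 4.79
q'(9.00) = -44.07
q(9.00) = -195.37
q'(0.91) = -4.27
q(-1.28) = -2.30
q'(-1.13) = 5.77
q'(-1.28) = 6.51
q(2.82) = -16.97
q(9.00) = -195.37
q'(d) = 0.21 - 4.92*d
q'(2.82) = -13.66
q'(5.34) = -26.06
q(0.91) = 0.15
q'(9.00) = -44.07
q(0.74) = 0.81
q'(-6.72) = 33.27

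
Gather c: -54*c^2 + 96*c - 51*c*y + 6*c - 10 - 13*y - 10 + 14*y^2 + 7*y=-54*c^2 + c*(102 - 51*y) + 14*y^2 - 6*y - 20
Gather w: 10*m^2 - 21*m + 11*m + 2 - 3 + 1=10*m^2 - 10*m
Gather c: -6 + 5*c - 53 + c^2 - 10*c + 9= c^2 - 5*c - 50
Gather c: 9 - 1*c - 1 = 8 - c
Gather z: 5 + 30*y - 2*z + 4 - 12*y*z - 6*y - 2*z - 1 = 24*y + z*(-12*y - 4) + 8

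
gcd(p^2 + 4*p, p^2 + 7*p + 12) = p + 4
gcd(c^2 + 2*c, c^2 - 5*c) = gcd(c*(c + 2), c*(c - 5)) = c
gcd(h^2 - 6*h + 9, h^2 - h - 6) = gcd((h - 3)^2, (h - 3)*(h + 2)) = h - 3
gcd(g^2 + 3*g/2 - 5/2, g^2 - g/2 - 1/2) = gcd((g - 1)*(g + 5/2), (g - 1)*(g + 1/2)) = g - 1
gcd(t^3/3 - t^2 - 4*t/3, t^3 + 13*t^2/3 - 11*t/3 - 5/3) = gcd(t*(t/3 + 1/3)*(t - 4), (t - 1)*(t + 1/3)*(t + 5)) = 1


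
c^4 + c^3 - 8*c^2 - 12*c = c*(c - 3)*(c + 2)^2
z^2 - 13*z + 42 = (z - 7)*(z - 6)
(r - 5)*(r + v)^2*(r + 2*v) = r^4 + 4*r^3*v - 5*r^3 + 5*r^2*v^2 - 20*r^2*v + 2*r*v^3 - 25*r*v^2 - 10*v^3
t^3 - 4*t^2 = t^2*(t - 4)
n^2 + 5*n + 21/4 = (n + 3/2)*(n + 7/2)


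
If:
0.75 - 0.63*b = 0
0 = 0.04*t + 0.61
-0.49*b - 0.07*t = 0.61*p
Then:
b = 1.19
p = 0.79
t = -15.25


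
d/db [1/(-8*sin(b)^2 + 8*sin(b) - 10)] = 2*(sin(2*b) - cos(b))/(-4*sin(b) - 2*cos(2*b) + 7)^2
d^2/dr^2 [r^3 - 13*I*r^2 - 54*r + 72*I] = 6*r - 26*I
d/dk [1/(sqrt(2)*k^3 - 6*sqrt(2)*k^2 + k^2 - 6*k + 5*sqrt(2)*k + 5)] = (-3*sqrt(2)*k^2 - 2*k + 12*sqrt(2)*k - 5*sqrt(2) + 6)/(sqrt(2)*k^3 - 6*sqrt(2)*k^2 + k^2 - 6*k + 5*sqrt(2)*k + 5)^2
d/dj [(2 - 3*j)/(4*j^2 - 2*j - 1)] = (12*j^2 - 16*j + 7)/(16*j^4 - 16*j^3 - 4*j^2 + 4*j + 1)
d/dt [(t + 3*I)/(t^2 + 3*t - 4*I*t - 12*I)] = (t^2 + 3*t - 4*I*t - (t + 3*I)*(2*t + 3 - 4*I) - 12*I)/(t^2 + 3*t - 4*I*t - 12*I)^2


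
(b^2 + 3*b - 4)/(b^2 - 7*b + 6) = (b + 4)/(b - 6)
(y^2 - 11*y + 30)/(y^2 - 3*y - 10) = (y - 6)/(y + 2)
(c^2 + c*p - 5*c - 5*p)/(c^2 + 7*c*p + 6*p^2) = (c - 5)/(c + 6*p)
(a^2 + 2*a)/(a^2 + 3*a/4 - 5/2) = 4*a/(4*a - 5)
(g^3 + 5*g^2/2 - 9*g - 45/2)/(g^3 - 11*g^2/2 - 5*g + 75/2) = (g + 3)/(g - 5)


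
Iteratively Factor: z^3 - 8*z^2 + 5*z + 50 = (z - 5)*(z^2 - 3*z - 10) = (z - 5)^2*(z + 2)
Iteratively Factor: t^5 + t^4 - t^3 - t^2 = (t - 1)*(t^4 + 2*t^3 + t^2) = (t - 1)*(t + 1)*(t^3 + t^2) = t*(t - 1)*(t + 1)*(t^2 + t) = t^2*(t - 1)*(t + 1)*(t + 1)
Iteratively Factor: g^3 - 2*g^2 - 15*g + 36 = (g + 4)*(g^2 - 6*g + 9) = (g - 3)*(g + 4)*(g - 3)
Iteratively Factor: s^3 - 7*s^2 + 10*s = (s)*(s^2 - 7*s + 10) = s*(s - 2)*(s - 5)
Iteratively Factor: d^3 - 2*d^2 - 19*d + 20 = (d - 1)*(d^2 - d - 20) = (d - 5)*(d - 1)*(d + 4)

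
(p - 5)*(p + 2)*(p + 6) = p^3 + 3*p^2 - 28*p - 60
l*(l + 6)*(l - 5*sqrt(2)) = l^3 - 5*sqrt(2)*l^2 + 6*l^2 - 30*sqrt(2)*l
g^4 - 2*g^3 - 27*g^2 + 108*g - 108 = (g - 3)^2*(g - 2)*(g + 6)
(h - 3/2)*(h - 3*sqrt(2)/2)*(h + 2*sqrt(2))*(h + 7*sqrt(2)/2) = h^4 - 3*h^3/2 + 4*sqrt(2)*h^3 - 6*sqrt(2)*h^2 - 5*h^2/2 - 21*sqrt(2)*h + 15*h/4 + 63*sqrt(2)/2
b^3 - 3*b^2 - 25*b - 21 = (b - 7)*(b + 1)*(b + 3)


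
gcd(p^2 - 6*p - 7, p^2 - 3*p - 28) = p - 7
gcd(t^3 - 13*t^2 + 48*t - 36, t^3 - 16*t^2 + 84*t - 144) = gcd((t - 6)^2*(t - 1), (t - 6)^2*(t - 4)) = t^2 - 12*t + 36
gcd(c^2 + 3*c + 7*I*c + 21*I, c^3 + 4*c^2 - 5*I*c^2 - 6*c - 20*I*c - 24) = 1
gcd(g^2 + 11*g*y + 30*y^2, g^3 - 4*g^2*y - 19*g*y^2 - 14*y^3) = 1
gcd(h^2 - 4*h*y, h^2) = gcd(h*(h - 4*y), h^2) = h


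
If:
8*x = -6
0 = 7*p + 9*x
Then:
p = 27/28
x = -3/4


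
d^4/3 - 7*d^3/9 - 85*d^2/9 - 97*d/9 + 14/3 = (d/3 + 1)*(d - 7)*(d - 1/3)*(d + 2)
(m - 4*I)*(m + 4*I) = m^2 + 16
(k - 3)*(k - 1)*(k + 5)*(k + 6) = k^4 + 7*k^3 - 11*k^2 - 87*k + 90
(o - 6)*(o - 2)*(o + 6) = o^3 - 2*o^2 - 36*o + 72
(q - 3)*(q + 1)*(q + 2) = q^3 - 7*q - 6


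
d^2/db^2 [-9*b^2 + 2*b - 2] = -18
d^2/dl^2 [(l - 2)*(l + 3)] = 2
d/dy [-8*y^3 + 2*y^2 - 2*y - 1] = -24*y^2 + 4*y - 2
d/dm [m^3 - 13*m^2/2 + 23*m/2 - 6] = 3*m^2 - 13*m + 23/2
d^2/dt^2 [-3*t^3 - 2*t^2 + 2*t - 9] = -18*t - 4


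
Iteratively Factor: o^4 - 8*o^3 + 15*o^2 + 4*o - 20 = (o + 1)*(o^3 - 9*o^2 + 24*o - 20) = (o - 2)*(o + 1)*(o^2 - 7*o + 10) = (o - 5)*(o - 2)*(o + 1)*(o - 2)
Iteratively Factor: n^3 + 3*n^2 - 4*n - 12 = (n + 3)*(n^2 - 4) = (n - 2)*(n + 3)*(n + 2)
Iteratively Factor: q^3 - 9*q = (q)*(q^2 - 9) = q*(q - 3)*(q + 3)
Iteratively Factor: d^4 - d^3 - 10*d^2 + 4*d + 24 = (d - 2)*(d^3 + d^2 - 8*d - 12) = (d - 3)*(d - 2)*(d^2 + 4*d + 4) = (d - 3)*(d - 2)*(d + 2)*(d + 2)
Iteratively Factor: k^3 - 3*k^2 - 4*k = (k - 4)*(k^2 + k) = (k - 4)*(k + 1)*(k)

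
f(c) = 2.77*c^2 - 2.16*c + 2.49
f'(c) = 5.54*c - 2.16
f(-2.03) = 18.29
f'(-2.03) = -13.41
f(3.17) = 23.48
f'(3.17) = 15.40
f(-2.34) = 22.71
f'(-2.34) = -15.12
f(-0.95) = 7.04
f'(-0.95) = -7.42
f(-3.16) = 36.98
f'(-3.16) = -19.67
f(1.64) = 6.40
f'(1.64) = 6.93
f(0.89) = 2.76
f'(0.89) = 2.77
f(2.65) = 16.22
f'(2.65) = 12.52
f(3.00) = 20.94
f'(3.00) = 14.46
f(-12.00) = 427.29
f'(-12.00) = -68.64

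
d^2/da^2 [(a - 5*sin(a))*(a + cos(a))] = 5*a*sin(a) - a*cos(a) - 2*sin(a) + 10*sin(2*a) - 10*cos(a) + 2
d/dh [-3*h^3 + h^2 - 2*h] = -9*h^2 + 2*h - 2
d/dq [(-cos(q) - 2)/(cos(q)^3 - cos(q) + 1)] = -(3*cos(q)/2 + 3*cos(2*q) + cos(3*q)/2)*sin(q)/(sin(q)^2*cos(q) - 1)^2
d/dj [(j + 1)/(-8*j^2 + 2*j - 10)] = (-4*j^2 + j + (j + 1)*(8*j - 1) - 5)/(2*(4*j^2 - j + 5)^2)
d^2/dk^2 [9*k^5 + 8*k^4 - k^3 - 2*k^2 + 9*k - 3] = 180*k^3 + 96*k^2 - 6*k - 4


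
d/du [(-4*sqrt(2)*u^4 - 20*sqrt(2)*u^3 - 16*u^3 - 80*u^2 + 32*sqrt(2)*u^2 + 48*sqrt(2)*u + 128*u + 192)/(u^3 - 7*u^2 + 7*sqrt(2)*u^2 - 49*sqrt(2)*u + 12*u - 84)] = 4*(-sqrt(2)*u^6 - 28*u^5 + 14*sqrt(2)*u^5 - 37*sqrt(2)*u^4 + 272*u^4 + 820*u^3 + 584*sqrt(2)*u^3 - 104*u^2 + 2196*sqrt(2)*u^2 - 2016*sqrt(2)*u + 4032*u - 3264 + 1344*sqrt(2))/(u^6 - 14*u^5 + 14*sqrt(2)*u^5 - 196*sqrt(2)*u^4 + 171*u^4 - 1708*u^3 + 854*sqrt(2)*u^3 - 2352*sqrt(2)*u^2 + 6122*u^2 - 2016*u + 8232*sqrt(2)*u + 7056)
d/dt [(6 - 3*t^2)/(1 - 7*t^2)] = 78*t/(7*t^2 - 1)^2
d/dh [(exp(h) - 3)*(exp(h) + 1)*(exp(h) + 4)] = (3*exp(2*h) + 4*exp(h) - 11)*exp(h)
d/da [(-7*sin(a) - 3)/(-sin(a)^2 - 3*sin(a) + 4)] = (-6*sin(a) + 7*cos(a)^2 - 44)*cos(a)/((sin(a) - 1)^2*(sin(a) + 4)^2)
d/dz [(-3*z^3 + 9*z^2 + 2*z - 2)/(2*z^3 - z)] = (-18*z^4 - 2*z^3 + 3*z^2 - 2)/(4*z^6 - 4*z^4 + z^2)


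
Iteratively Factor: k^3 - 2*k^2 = (k - 2)*(k^2) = k*(k - 2)*(k)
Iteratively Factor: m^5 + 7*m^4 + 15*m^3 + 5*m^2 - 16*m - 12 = (m + 2)*(m^4 + 5*m^3 + 5*m^2 - 5*m - 6) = (m + 2)*(m + 3)*(m^3 + 2*m^2 - m - 2) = (m + 1)*(m + 2)*(m + 3)*(m^2 + m - 2) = (m - 1)*(m + 1)*(m + 2)*(m + 3)*(m + 2)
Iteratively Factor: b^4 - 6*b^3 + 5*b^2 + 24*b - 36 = (b + 2)*(b^3 - 8*b^2 + 21*b - 18) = (b - 3)*(b + 2)*(b^2 - 5*b + 6) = (b - 3)*(b - 2)*(b + 2)*(b - 3)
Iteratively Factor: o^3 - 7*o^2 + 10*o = (o - 5)*(o^2 - 2*o) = o*(o - 5)*(o - 2)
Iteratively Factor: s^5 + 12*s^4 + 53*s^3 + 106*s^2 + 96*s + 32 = (s + 1)*(s^4 + 11*s^3 + 42*s^2 + 64*s + 32) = (s + 1)^2*(s^3 + 10*s^2 + 32*s + 32) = (s + 1)^2*(s + 2)*(s^2 + 8*s + 16) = (s + 1)^2*(s + 2)*(s + 4)*(s + 4)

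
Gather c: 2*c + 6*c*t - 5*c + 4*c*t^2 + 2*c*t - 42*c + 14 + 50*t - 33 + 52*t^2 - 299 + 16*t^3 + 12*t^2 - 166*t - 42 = c*(4*t^2 + 8*t - 45) + 16*t^3 + 64*t^2 - 116*t - 360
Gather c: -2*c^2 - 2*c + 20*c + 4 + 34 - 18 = -2*c^2 + 18*c + 20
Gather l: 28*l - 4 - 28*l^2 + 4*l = -28*l^2 + 32*l - 4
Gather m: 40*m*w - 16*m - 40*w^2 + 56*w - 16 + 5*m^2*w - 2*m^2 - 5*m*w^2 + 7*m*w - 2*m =m^2*(5*w - 2) + m*(-5*w^2 + 47*w - 18) - 40*w^2 + 56*w - 16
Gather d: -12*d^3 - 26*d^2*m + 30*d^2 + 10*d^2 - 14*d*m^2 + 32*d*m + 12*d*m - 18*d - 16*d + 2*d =-12*d^3 + d^2*(40 - 26*m) + d*(-14*m^2 + 44*m - 32)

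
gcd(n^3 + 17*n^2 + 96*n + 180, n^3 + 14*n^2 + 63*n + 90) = n^2 + 11*n + 30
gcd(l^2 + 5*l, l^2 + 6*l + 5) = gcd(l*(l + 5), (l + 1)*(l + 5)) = l + 5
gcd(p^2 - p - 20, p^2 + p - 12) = p + 4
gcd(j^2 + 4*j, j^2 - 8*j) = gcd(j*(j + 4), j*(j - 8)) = j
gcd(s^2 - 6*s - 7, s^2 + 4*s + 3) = s + 1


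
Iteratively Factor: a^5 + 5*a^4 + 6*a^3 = (a + 3)*(a^4 + 2*a^3) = (a + 2)*(a + 3)*(a^3) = a*(a + 2)*(a + 3)*(a^2) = a^2*(a + 2)*(a + 3)*(a)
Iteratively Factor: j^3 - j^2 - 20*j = (j - 5)*(j^2 + 4*j) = j*(j - 5)*(j + 4)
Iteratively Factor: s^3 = (s)*(s^2) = s^2*(s)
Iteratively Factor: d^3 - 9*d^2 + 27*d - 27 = (d - 3)*(d^2 - 6*d + 9) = (d - 3)^2*(d - 3)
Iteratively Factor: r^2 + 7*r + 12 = (r + 3)*(r + 4)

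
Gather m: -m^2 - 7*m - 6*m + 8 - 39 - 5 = -m^2 - 13*m - 36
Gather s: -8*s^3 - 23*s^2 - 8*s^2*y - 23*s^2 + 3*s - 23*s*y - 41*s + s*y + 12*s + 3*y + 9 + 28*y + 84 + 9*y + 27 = -8*s^3 + s^2*(-8*y - 46) + s*(-22*y - 26) + 40*y + 120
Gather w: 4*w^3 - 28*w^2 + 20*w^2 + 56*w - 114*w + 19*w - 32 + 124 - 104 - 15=4*w^3 - 8*w^2 - 39*w - 27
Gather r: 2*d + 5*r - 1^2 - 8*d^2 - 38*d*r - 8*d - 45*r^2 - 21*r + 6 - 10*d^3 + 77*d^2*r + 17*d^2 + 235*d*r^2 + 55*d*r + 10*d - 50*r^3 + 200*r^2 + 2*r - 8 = -10*d^3 + 9*d^2 + 4*d - 50*r^3 + r^2*(235*d + 155) + r*(77*d^2 + 17*d - 14) - 3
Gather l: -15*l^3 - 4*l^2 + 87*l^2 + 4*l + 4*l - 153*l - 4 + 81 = -15*l^3 + 83*l^2 - 145*l + 77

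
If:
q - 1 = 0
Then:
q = 1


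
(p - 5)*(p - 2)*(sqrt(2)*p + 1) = sqrt(2)*p^3 - 7*sqrt(2)*p^2 + p^2 - 7*p + 10*sqrt(2)*p + 10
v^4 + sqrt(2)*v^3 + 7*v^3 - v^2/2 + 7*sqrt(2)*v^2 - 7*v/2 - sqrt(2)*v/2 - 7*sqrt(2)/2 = (v + 7)*(v - sqrt(2)/2)*(v + sqrt(2)/2)*(v + sqrt(2))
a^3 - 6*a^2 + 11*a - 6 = (a - 3)*(a - 2)*(a - 1)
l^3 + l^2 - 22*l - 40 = (l - 5)*(l + 2)*(l + 4)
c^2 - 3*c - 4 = (c - 4)*(c + 1)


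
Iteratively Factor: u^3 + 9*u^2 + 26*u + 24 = (u + 4)*(u^2 + 5*u + 6) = (u + 2)*(u + 4)*(u + 3)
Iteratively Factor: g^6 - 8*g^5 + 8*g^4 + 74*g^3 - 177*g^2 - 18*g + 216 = (g + 3)*(g^5 - 11*g^4 + 41*g^3 - 49*g^2 - 30*g + 72) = (g - 4)*(g + 3)*(g^4 - 7*g^3 + 13*g^2 + 3*g - 18) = (g - 4)*(g - 3)*(g + 3)*(g^3 - 4*g^2 + g + 6) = (g - 4)*(g - 3)*(g - 2)*(g + 3)*(g^2 - 2*g - 3) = (g - 4)*(g - 3)*(g - 2)*(g + 1)*(g + 3)*(g - 3)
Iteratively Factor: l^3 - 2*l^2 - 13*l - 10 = (l - 5)*(l^2 + 3*l + 2) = (l - 5)*(l + 1)*(l + 2)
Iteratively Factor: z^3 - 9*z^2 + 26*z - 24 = (z - 4)*(z^2 - 5*z + 6) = (z - 4)*(z - 3)*(z - 2)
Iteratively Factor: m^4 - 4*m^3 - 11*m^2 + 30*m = (m)*(m^3 - 4*m^2 - 11*m + 30) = m*(m + 3)*(m^2 - 7*m + 10) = m*(m - 5)*(m + 3)*(m - 2)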